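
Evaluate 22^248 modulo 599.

82

Using repeated squaring:
22^1 ≡ 22 (mod 599)
22^2 ≡ 22^2 = 484 (mod 599)
22^4 ≡ 484^2 = 234256 ≡ 47 (mod 599)
22^8 ≡ 47^2 = 2209 ≡ 412 (mod 599)
22^16 ≡ 412^2 = 169744 ≡ 227 (mod 599)
22^32 ≡ 227^2 = 51529 ≡ 15 (mod 599)
22^64 ≡ 15^2 = 225 (mod 599)
22^128 ≡ 225^2 = 50625 ≡ 309 (mod 599)
22^248 = 22^128 * 22^64 * 22^32 * 22^16 * 22^8 ≡ 309 * 225 * 15 * 227 * 412 (mod 599).
Accumulate the product:
309 * 225 = 69525 ≡ 41
41 * 15 = 615 ≡ 16
16 * 227 = 3632 ≡ 38
38 * 412 = 15656 ≡ 82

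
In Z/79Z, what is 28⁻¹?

79 = 2×28 + 23
28 = 1×23 + 5
23 = 4×5 + 3
5 = 1×3 + 2
3 = 1×2 + 1
2 = 2×1 + 0
gcd(28, 79) = 1, so the inverse exists.
Bézout: 1 = 11×79 − 31×28.
So 28⁻¹ ≡ −31 ≡ 48 (mod 79).

48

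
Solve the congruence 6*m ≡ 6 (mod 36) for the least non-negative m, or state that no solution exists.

1

gcd(6, 36) = 6, and 6 | 6, so solutions exist.
Divide through by 6: 1*m ≡ 1 mod 6.
1⁻¹ ≡ 1 (mod 6).
m ≡ 1*1 ≡ 1 (mod 6).
The smallest non-negative solution is m = 1.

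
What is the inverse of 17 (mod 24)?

By the extended Euclidean algorithm:
24 = 1×17 + 7
17 = 2×7 + 3
7 = 2×3 + 1
3 = 3×1 + 0
gcd(17, 24) = 1, so the inverse exists.
Bézout: 1 = 5×24 − 7×17.
So 17⁻¹ ≡ −7 ≡ 17 (mod 24).

17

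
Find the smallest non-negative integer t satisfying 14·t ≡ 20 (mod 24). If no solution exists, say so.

gcd(14, 24) = 2, and 2 | 20, so solutions exist.
Divide through by 2: 7·t ≡ 10 mod 12.
7⁻¹ ≡ 7 (mod 12).
t ≡ 7·10 ≡ 10 (mod 12).
The smallest non-negative solution is t = 10.

10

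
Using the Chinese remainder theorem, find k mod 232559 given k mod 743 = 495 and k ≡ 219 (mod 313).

82225

743⁻¹ mod 313: 743·206 ≡ 1 (mod 313), so 743⁻¹ ≡ 206.
k = 495 + 743·((219 − 495)·206 mod 313) = 495 + 743·110 = 82225.
Check: 82225 mod 743 = 495, 82225 mod 313 = 219. ✓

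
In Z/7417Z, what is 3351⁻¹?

3278

7417 = 2×3351 + 715
3351 = 4×715 + 491
715 = 1×491 + 224
491 = 2×224 + 43
224 = 5×43 + 9
43 = 4×9 + 7
9 = 1×7 + 2
7 = 3×2 + 1
2 = 2×1 + 0
gcd(3351, 7417) = 1, so the inverse exists.
Back-substitute for 1:
1 = 1×7 − 3×2
  = −3×9 + 4×7
  = 4×43 − 19×9
  = −19×224 + 99×43
  = 99×491 − 217×224
  = −217×715 + 316×491
  = 316×3351 − 1481×715
  = −1481×7417 + 3278×3351
So 3351⁻¹ ≡ 3278 (mod 7417).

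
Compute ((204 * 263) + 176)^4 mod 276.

232

204 * 263 = 53652 ≡ 108 (mod 276)
108 + 176 = 284 ≡ 8 (mod 276)
(8)^4 ≡ 232 (mod 276)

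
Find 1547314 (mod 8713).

1547314 = 177*8713 + 5113, so 1547314 ≡ 5113 (mod 8713).

5113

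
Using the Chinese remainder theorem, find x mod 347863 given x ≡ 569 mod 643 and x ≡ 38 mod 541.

89303

643⁻¹ mod 541: 643×122 ≡ 1 (mod 541), so 643⁻¹ ≡ 122.
x = 569 + 643×((38 − 569)×122 mod 541) = 569 + 643×138 = 89303.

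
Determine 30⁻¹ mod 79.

Apply the Euclidean algorithm and back-substitute:
79 = 2×30 + 19
30 = 1×19 + 11
19 = 1×11 + 8
11 = 1×8 + 3
8 = 2×3 + 2
3 = 1×2 + 1
2 = 2×1 + 0
gcd(30, 79) = 1, so the inverse exists.
Bézout: 1 = −11×79 + 29×30.
So 30⁻¹ ≡ 29 (mod 79).

29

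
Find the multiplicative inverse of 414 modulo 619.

619 = 1*414 + 205
414 = 2*205 + 4
205 = 51*4 + 1
4 = 4*1 + 0
gcd(414, 619) = 1, so the inverse exists.
Back-substitute for 1:
1 = 1*205 − 51*4
  = −51*414 + 103*205
  = 103*619 − 154*414
So 414⁻¹ ≡ −154 ≡ 465 (mod 619).

465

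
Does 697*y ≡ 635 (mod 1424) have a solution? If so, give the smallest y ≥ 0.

195

gcd(697, 1424) = 1, so a unique solution mod 1424 exists.
697⁻¹ ≡ 617 (mod 1424).
y ≡ 617*635 ≡ 195 (mod 1424).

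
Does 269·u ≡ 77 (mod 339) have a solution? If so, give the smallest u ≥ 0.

gcd(269, 339) = 1, so a unique solution mod 339 exists.
269⁻¹ ≡ 92 (mod 339).
u ≡ 92·77 ≡ 304 (mod 339).

304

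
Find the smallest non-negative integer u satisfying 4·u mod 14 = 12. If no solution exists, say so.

3

gcd(4, 14) = 2, and 2 | 12, so solutions exist.
Divide through by 2: 2·u mod 7 = 6.
2⁻¹ ≡ 4 (mod 7).
u ≡ 4·6 ≡ 3 (mod 7).
The smallest non-negative solution is u = 3.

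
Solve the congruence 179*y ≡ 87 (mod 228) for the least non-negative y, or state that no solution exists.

gcd(179, 228) = 1, so a unique solution mod 228 exists.
179⁻¹ ≡ 107 (mod 228).
y ≡ 107*87 ≡ 189 (mod 228).

189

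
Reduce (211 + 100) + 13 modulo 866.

324

211 + 100 = 311
311 + 13 = 324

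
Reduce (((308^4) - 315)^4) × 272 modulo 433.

(308)^4 ≡ 70 (mod 433)
70 - 315 = -245 ≡ 188 (mod 433)
(188)^4 ≡ 264 (mod 433)
264 × 272 = 71808 ≡ 363 (mod 433)

363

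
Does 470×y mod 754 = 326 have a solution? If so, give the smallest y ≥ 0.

267

gcd(470, 754) = 2, and 2 | 326, so solutions exist.
Divide through by 2: 235×y ≡ 163 mod 377.
235⁻¹ ≡ 300 (mod 377).
y ≡ 300×163 ≡ 267 (mod 377).
The smallest non-negative solution is y = 267.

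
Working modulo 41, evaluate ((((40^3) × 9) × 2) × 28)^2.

21

(40)^3 ≡ 40 (mod 41)
40 × 9 = 360 ≡ 32 (mod 41)
32 × 2 = 64 ≡ 23 (mod 41)
23 × 28 = 644 ≡ 29 (mod 41)
(29)^2 ≡ 21 (mod 41)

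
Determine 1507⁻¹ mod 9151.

7220

9151 = 6·1507 + 109
1507 = 13·109 + 90
109 = 1·90 + 19
90 = 4·19 + 14
19 = 1·14 + 5
14 = 2·5 + 4
5 = 1·4 + 1
4 = 4·1 + 0
gcd(1507, 9151) = 1, so the inverse exists.
Back-substitute for 1:
1 = 1·5 − 1·4
  = −1·14 + 3·5
  = 3·19 − 4·14
  = −4·90 + 19·19
  = 19·109 − 23·90
  = −23·1507 + 318·109
  = 318·9151 − 1931·1507
So 1507⁻¹ ≡ −1931 ≡ 7220 (mod 9151).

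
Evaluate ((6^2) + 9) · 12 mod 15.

(6)^2 ≡ 6 (mod 15)
6 + 9 = 15 ≡ 0 (mod 15)
0 · 12 = 0

0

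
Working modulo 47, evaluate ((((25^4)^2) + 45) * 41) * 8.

32

(25)^4 ≡ 8 (mod 47)
(8)^2 ≡ 17 (mod 47)
17 + 45 = 62 ≡ 15 (mod 47)
15 * 41 = 615 ≡ 4 (mod 47)
4 * 8 = 32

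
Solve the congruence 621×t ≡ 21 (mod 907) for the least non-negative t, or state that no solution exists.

390

gcd(621, 907) = 1, so a unique solution mod 907 exists.
621⁻¹ ≡ 796 (mod 907).
t ≡ 796×21 ≡ 390 (mod 907).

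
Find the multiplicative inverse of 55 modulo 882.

By the extended Euclidean algorithm:
882 = 16*55 + 2
55 = 27*2 + 1
2 = 2*1 + 0
gcd(55, 882) = 1, so the inverse exists.
Back-substitute for 1:
1 = 1*55 − 27*2
  = −27*882 + 433*55
So 55⁻¹ ≡ 433 (mod 882).

433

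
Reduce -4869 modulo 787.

-4869 = -7×787 + 640, so -4869 ≡ 640 (mod 787).

640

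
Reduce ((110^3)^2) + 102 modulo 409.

(110)^3 ≡ 114 (mod 409)
(114)^2 ≡ 317 (mod 409)
317 + 102 = 419 ≡ 10 (mod 409)

10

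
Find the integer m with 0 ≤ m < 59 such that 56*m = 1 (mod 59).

Apply the Euclidean algorithm and back-substitute:
59 = 1×56 + 3
56 = 18×3 + 2
3 = 1×2 + 1
2 = 2×1 + 0
gcd(56, 59) = 1, so the inverse exists.
Bézout: 1 = 19×59 − 20×56.
So 56⁻¹ ≡ −20 ≡ 39 (mod 59).

39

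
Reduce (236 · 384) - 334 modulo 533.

236 · 384 = 90624 ≡ 14 (mod 533)
14 - 334 = -320 ≡ 213 (mod 533)

213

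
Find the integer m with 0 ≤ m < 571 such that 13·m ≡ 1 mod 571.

44

Apply the Euclidean algorithm and back-substitute:
571 = 43*13 + 12
13 = 1*12 + 1
12 = 12*1 + 0
gcd(13, 571) = 1, so the inverse exists.
Back-substitute for 1:
1 = 1*13 − 1*12
  = −1*571 + 44*13
So 13⁻¹ ≡ 44 (mod 571).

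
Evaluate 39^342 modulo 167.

130

Compute successive squares:
39^1 ≡ 39 (mod 167)
39^2 ≡ 39^2 = 1521 ≡ 18 (mod 167)
39^4 ≡ 18^2 = 324 ≡ 157 (mod 167)
39^8 ≡ 157^2 = 24649 ≡ 100 (mod 167)
39^16 ≡ 100^2 = 10000 ≡ 147 (mod 167)
39^32 ≡ 147^2 = 21609 ≡ 66 (mod 167)
39^64 ≡ 66^2 = 4356 ≡ 14 (mod 167)
39^128 ≡ 14^2 = 196 ≡ 29 (mod 167)
39^256 ≡ 29^2 = 841 ≡ 6 (mod 167)
39^342 = 39^256 · 39^64 · 39^16 · 39^4 · 39^2 ≡ 6 · 14 · 147 · 157 · 18 (mod 167).
Accumulate the product:
6 · 14 = 84
84 · 147 = 12348 ≡ 157
157 · 157 = 24649 ≡ 100
100 · 18 = 1800 ≡ 130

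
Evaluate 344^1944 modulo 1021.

Compute successive squares:
1944 in binary is 11110011000, i.e. 1944 = 1024 + 512 + 256 + 128 + 16 + 8.
344^1 ≡ 344 (mod 1021)
344^2 ≡ 344^2 = 118336 ≡ 921 (mod 1021)
344^4 ≡ 921^2 = 848241 ≡ 811 (mod 1021)
344^8 ≡ 811^2 = 657721 ≡ 197 (mod 1021)
344^16 ≡ 197^2 = 38809 ≡ 11 (mod 1021)
344^32 ≡ 11^2 = 121 (mod 1021)
344^64 ≡ 121^2 = 14641 ≡ 347 (mod 1021)
344^128 ≡ 347^2 = 120409 ≡ 952 (mod 1021)
344^256 ≡ 952^2 = 906304 ≡ 677 (mod 1021)
344^512 ≡ 677^2 = 458329 ≡ 921 (mod 1021)
344^1024 ≡ 921^2 = 848241 ≡ 811 (mod 1021)
344^1944 = 344^1024 * 344^512 * 344^256 * 344^128 * 344^16 * 344^8 ≡ 811 * 921 * 677 * 952 * 11 * 197 (mod 1021).
Accumulate the product:
811 * 921 = 746931 ≡ 580
580 * 677 = 392660 ≡ 596
596 * 952 = 567392 ≡ 737
737 * 11 = 8107 ≡ 960
960 * 197 = 189120 ≡ 235

235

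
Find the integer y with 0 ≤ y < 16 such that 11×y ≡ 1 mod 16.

Run the extended Euclidean algorithm:
16 = 1×11 + 5
11 = 2×5 + 1
5 = 5×1 + 0
gcd(11, 16) = 1, so the inverse exists.
Back-substitute for 1:
1 = 1×11 − 2×5
  = −2×16 + 3×11
So 11⁻¹ ≡ 3 (mod 16).

3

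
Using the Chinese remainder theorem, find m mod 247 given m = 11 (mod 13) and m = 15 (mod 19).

167

13⁻¹ mod 19: 13*3 ≡ 1 (mod 19), so 13⁻¹ ≡ 3.
m = 11 + 13*((15 − 11)*3 mod 19) = 11 + 13*12 = 167.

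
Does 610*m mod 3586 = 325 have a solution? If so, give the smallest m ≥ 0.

no solution

gcd(610, 3586) = 2, and 2 does not divide 325.
So the congruence has no solution.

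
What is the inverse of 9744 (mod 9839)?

4557

9839 = 1·9744 + 95
9744 = 102·95 + 54
95 = 1·54 + 41
54 = 1·41 + 13
41 = 3·13 + 2
13 = 6·2 + 1
2 = 2·1 + 0
gcd(9744, 9839) = 1, so the inverse exists.
Bézout: 1 = −4513·9839 + 4557·9744.
So 9744⁻¹ ≡ 4557 (mod 9839).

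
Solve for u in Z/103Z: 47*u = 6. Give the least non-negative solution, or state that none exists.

33

gcd(47, 103) = 1, so a unique solution mod 103 exists.
47⁻¹ ≡ 57 (mod 103).
u ≡ 57*6 ≡ 33 (mod 103).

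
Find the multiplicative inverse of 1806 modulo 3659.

3114

By the extended Euclidean algorithm:
3659 = 2*1806 + 47
1806 = 38*47 + 20
47 = 2*20 + 7
20 = 2*7 + 6
7 = 1*6 + 1
6 = 6*1 + 0
gcd(1806, 3659) = 1, so the inverse exists.
Bézout: 1 = 269*3659 − 545*1806.
So 1806⁻¹ ≡ −545 ≡ 3114 (mod 3659).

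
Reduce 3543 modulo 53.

3543 = 66·53 + 45, so 3543 ≡ 45 (mod 53).

45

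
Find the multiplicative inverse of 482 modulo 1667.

1667 = 3×482 + 221
482 = 2×221 + 40
221 = 5×40 + 21
40 = 1×21 + 19
21 = 1×19 + 2
19 = 9×2 + 1
2 = 2×1 + 0
gcd(482, 1667) = 1, so the inverse exists.
Back-substitute for 1:
1 = 1×19 − 9×2
  = −9×21 + 10×19
  = 10×40 − 19×21
  = −19×221 + 105×40
  = 105×482 − 229×221
  = −229×1667 + 792×482
So 482⁻¹ ≡ 792 (mod 1667).

792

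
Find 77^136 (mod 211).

136 in binary is 10001000, i.e. 136 = 128 + 8.
77^1 ≡ 77 (mod 211)
77^2 ≡ 77^2 = 5929 ≡ 21 (mod 211)
77^4 ≡ 21^2 = 441 ≡ 19 (mod 211)
77^8 ≡ 19^2 = 361 ≡ 150 (mod 211)
77^16 ≡ 150^2 = 22500 ≡ 134 (mod 211)
77^32 ≡ 134^2 = 17956 ≡ 21 (mod 211)
77^64 ≡ 21^2 = 441 ≡ 19 (mod 211)
77^128 ≡ 19^2 = 361 ≡ 150 (mod 211)
77^136 = 77^128 × 77^8 ≡ 150 × 150 (mod 211).
150 × 150 = 22500 ≡ 134 (mod 211).

134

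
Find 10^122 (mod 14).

2

10^1 ≡ 10 (mod 14)
10^2 ≡ 10^2 = 100 ≡ 2 (mod 14)
10^4 ≡ 2^2 = 4 (mod 14)
10^8 ≡ 4^2 = 16 ≡ 2 (mod 14)
10^16 ≡ 2^2 = 4 (mod 14)
10^32 ≡ 4^2 = 16 ≡ 2 (mod 14)
10^64 ≡ 2^2 = 4 (mod 14)
10^122 = 10^64 * 10^32 * 10^16 * 10^8 * 10^2 ≡ 4 * 2 * 4 * 2 * 2 (mod 14).
Accumulate the product:
4 * 2 = 8
8 * 4 = 32 ≡ 4
4 * 2 = 8
8 * 2 = 16 ≡ 2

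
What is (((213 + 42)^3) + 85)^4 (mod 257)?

67

213 + 42 = 255
(255)^3 ≡ 249 (mod 257)
249 + 85 = 334 ≡ 77 (mod 257)
(77)^4 ≡ 67 (mod 257)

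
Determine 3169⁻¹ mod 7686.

325

7686 = 2·3169 + 1348
3169 = 2·1348 + 473
1348 = 2·473 + 402
473 = 1·402 + 71
402 = 5·71 + 47
71 = 1·47 + 24
47 = 1·24 + 23
24 = 1·23 + 1
23 = 23·1 + 0
gcd(3169, 7686) = 1, so the inverse exists.
Bézout: 1 = −134·7686 + 325·3169.
So 3169⁻¹ ≡ 325 (mod 7686).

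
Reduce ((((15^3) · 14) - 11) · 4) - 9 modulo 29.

(15)^3 ≡ 11 (mod 29)
11 · 14 = 154 ≡ 9 (mod 29)
9 - 11 = -2 ≡ 27 (mod 29)
27 · 4 = 108 ≡ 21 (mod 29)
21 - 9 = 12

12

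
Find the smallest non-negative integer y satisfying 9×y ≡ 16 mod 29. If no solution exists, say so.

gcd(9, 29) = 1, so a unique solution mod 29 exists.
9⁻¹ ≡ 13 (mod 29).
y ≡ 13×16 ≡ 5 (mod 29).

5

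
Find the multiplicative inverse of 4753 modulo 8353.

4680

By the extended Euclidean algorithm:
8353 = 1·4753 + 3600
4753 = 1·3600 + 1153
3600 = 3·1153 + 141
1153 = 8·141 + 25
141 = 5·25 + 16
25 = 1·16 + 9
16 = 1·9 + 7
9 = 1·7 + 2
7 = 3·2 + 1
2 = 2·1 + 0
gcd(4753, 8353) = 1, so the inverse exists.
Bézout: 1 = 2090·8353 − 3673·4753.
So 4753⁻¹ ≡ −3673 ≡ 4680 (mod 8353).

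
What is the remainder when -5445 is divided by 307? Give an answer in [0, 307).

81

-5445 = -18*307 + 81, so -5445 ≡ 81 (mod 307).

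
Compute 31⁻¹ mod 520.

Apply the Euclidean algorithm and back-substitute:
520 = 16*31 + 24
31 = 1*24 + 7
24 = 3*7 + 3
7 = 2*3 + 1
3 = 3*1 + 0
gcd(31, 520) = 1, so the inverse exists.
Bézout: 1 = −9*520 + 151*31.
So 31⁻¹ ≡ 151 (mod 520).

151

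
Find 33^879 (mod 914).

903

879 in binary is 1101101111, i.e. 879 = 512 + 256 + 64 + 32 + 8 + 4 + 2 + 1.
33^1 ≡ 33 (mod 914)
33^2 ≡ 33^2 = 1089 ≡ 175 (mod 914)
33^4 ≡ 175^2 = 30625 ≡ 463 (mod 914)
33^8 ≡ 463^2 = 214369 ≡ 493 (mod 914)
33^16 ≡ 493^2 = 243049 ≡ 839 (mod 914)
33^32 ≡ 839^2 = 703921 ≡ 141 (mod 914)
33^64 ≡ 141^2 = 19881 ≡ 687 (mod 914)
33^128 ≡ 687^2 = 471969 ≡ 345 (mod 914)
33^256 ≡ 345^2 = 119025 ≡ 205 (mod 914)
33^512 ≡ 205^2 = 42025 ≡ 895 (mod 914)
33^879 = 33^512 * 33^256 * 33^64 * 33^32 * 33^8 * 33^4 * 33^2 * 33^1 ≡ 895 * 205 * 687 * 141 * 493 * 463 * 175 * 33 (mod 914).
Accumulate the product:
895 * 205 = 183475 ≡ 675
675 * 687 = 463725 ≡ 327
327 * 141 = 46107 ≡ 407
407 * 493 = 200651 ≡ 485
485 * 463 = 224555 ≡ 625
625 * 175 = 109375 ≡ 609
609 * 33 = 20097 ≡ 903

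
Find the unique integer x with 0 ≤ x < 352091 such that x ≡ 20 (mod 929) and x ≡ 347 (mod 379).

88275

929⁻¹ mod 379: 929*297 ≡ 1 (mod 379), so 929⁻¹ ≡ 297.
x = 20 + 929*((347 − 20)*297 mod 379) = 20 + 929*95 = 88275.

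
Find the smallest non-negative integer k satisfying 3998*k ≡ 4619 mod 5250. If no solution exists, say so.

gcd(3998, 5250) = 2, and 2 does not divide 4619.
So the congruence has no solution.

no solution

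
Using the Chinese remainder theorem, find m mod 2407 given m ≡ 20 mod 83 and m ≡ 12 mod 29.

186

83⁻¹ mod 29: 83·7 ≡ 1 (mod 29), so 83⁻¹ ≡ 7.
m = 20 + 83·((12 − 20)·7 mod 29) = 20 + 83·2 = 186.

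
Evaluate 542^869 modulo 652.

Using repeated squaring:
869 in binary is 1101100101, i.e. 869 = 512 + 256 + 64 + 32 + 4 + 1.
542^1 ≡ 542 (mod 652)
542^2 ≡ 542^2 = 293764 ≡ 364 (mod 652)
542^4 ≡ 364^2 = 132496 ≡ 140 (mod 652)
542^8 ≡ 140^2 = 19600 ≡ 40 (mod 652)
542^16 ≡ 40^2 = 1600 ≡ 296 (mod 652)
542^32 ≡ 296^2 = 87616 ≡ 248 (mod 652)
542^64 ≡ 248^2 = 61504 ≡ 216 (mod 652)
542^128 ≡ 216^2 = 46656 ≡ 364 (mod 652)
542^256 ≡ 364^2 = 132496 ≡ 140 (mod 652)
542^512 ≡ 140^2 = 19600 ≡ 40 (mod 652)
542^869 = 542^512 * 542^256 * 542^64 * 542^32 * 542^4 * 542^1 ≡ 40 * 140 * 216 * 248 * 140 * 542 (mod 652).
Accumulate the product:
40 * 140 = 5600 ≡ 384
384 * 216 = 82944 ≡ 140
140 * 248 = 34720 ≡ 164
164 * 140 = 22960 ≡ 140
140 * 542 = 75880 ≡ 248

248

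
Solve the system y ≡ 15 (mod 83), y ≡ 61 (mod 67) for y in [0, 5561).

83⁻¹ mod 67: 83×21 ≡ 1 (mod 67), so 83⁻¹ ≡ 21.
y = 15 + 83×((61 − 15)×21 mod 67) = 15 + 83×28 = 2339.

2339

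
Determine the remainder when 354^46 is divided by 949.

354^1 ≡ 354 (mod 949)
354^2 ≡ 354^2 = 125316 ≡ 48 (mod 949)
354^4 ≡ 48^2 = 2304 ≡ 406 (mod 949)
354^8 ≡ 406^2 = 164836 ≡ 659 (mod 949)
354^16 ≡ 659^2 = 434281 ≡ 588 (mod 949)
354^32 ≡ 588^2 = 345744 ≡ 308 (mod 949)
354^46 = 354^32 * 354^8 * 354^4 * 354^2 ≡ 308 * 659 * 406 * 48 (mod 949).
Accumulate the product:
308 * 659 = 202972 ≡ 835
835 * 406 = 339010 ≡ 217
217 * 48 = 10416 ≡ 926

926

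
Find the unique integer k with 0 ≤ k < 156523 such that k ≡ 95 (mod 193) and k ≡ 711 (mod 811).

193⁻¹ mod 811: 193·395 ≡ 1 (mod 811), so 193⁻¹ ≡ 395.
k = 95 + 193·((711 − 95)·395 mod 811) = 95 + 193·20 = 3955.
Check: 3955 mod 193 = 95, 3955 mod 811 = 711. ✓

3955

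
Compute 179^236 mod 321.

236 in binary is 11101100, i.e. 236 = 128 + 64 + 32 + 8 + 4.
179^1 ≡ 179 (mod 321)
179^2 ≡ 179^2 = 32041 ≡ 262 (mod 321)
179^4 ≡ 262^2 = 68644 ≡ 271 (mod 321)
179^8 ≡ 271^2 = 73441 ≡ 253 (mod 321)
179^16 ≡ 253^2 = 64009 ≡ 130 (mod 321)
179^32 ≡ 130^2 = 16900 ≡ 208 (mod 321)
179^64 ≡ 208^2 = 43264 ≡ 250 (mod 321)
179^128 ≡ 250^2 = 62500 ≡ 226 (mod 321)
179^236 = 179^128 × 179^64 × 179^32 × 179^8 × 179^4 ≡ 226 × 250 × 208 × 253 × 271 (mod 321).
Accumulate the product:
226 × 250 = 56500 ≡ 4
4 × 208 = 832 ≡ 190
190 × 253 = 48070 ≡ 241
241 × 271 = 65311 ≡ 148

148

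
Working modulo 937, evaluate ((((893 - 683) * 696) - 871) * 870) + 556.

686

893 - 683 = 210
210 * 696 = 146160 ≡ 925 (mod 937)
925 - 871 = 54
54 * 870 = 46980 ≡ 130 (mod 937)
130 + 556 = 686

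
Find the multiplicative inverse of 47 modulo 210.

143

Apply the Euclidean algorithm and back-substitute:
210 = 4*47 + 22
47 = 2*22 + 3
22 = 7*3 + 1
3 = 3*1 + 0
gcd(47, 210) = 1, so the inverse exists.
Bézout: 1 = 15*210 − 67*47.
So 47⁻¹ ≡ −67 ≡ 143 (mod 210).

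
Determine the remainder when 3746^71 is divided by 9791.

3746^1 ≡ 3746 (mod 9791)
3746^2 ≡ 3746^2 = 14032516 ≡ 2013 (mod 9791)
3746^4 ≡ 2013^2 = 4052169 ≡ 8486 (mod 9791)
3746^8 ≡ 8486^2 = 72012196 ≡ 9182 (mod 9791)
3746^16 ≡ 9182^2 = 84309124 ≡ 8614 (mod 9791)
3746^32 ≡ 8614^2 = 74200996 ≡ 4798 (mod 9791)
3746^64 ≡ 4798^2 = 23020804 ≡ 2163 (mod 9791)
3746^71 = 3746^64 * 3746^4 * 3746^2 * 3746^1 ≡ 2163 * 8486 * 2013 * 3746 (mod 9791).
Accumulate the product:
2163 * 8486 = 18355218 ≡ 6884
6884 * 2013 = 13857492 ≡ 3227
3227 * 3746 = 12088342 ≡ 6248

6248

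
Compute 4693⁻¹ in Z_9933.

8335

Run the extended Euclidean algorithm:
9933 = 2×4693 + 547
4693 = 8×547 + 317
547 = 1×317 + 230
317 = 1×230 + 87
230 = 2×87 + 56
87 = 1×56 + 31
56 = 1×31 + 25
31 = 1×25 + 6
25 = 4×6 + 1
6 = 6×1 + 0
gcd(4693, 9933) = 1, so the inverse exists.
Back-substitute for 1:
1 = 1×25 − 4×6
  = −4×31 + 5×25
  = 5×56 − 9×31
  = −9×87 + 14×56
  = 14×230 − 37×87
  = −37×317 + 51×230
  = 51×547 − 88×317
  = −88×4693 + 755×547
  = 755×9933 − 1598×4693
So 4693⁻¹ ≡ −1598 ≡ 8335 (mod 9933).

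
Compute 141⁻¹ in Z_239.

139

239 = 1·141 + 98
141 = 1·98 + 43
98 = 2·43 + 12
43 = 3·12 + 7
12 = 1·7 + 5
7 = 1·5 + 2
5 = 2·2 + 1
2 = 2·1 + 0
gcd(141, 239) = 1, so the inverse exists.
Back-substitute for 1:
1 = 1·5 − 2·2
  = −2·7 + 3·5
  = 3·12 − 5·7
  = −5·43 + 18·12
  = 18·98 − 41·43
  = −41·141 + 59·98
  = 59·239 − 100·141
So 141⁻¹ ≡ −100 ≡ 139 (mod 239).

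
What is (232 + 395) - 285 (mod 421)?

342

232 + 395 = 627 ≡ 206 (mod 421)
206 - 285 = -79 ≡ 342 (mod 421)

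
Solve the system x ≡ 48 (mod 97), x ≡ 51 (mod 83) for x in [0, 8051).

1794

97⁻¹ mod 83: 97*6 ≡ 1 (mod 83), so 97⁻¹ ≡ 6.
x = 48 + 97*((51 − 48)*6 mod 83) = 48 + 97*18 = 1794.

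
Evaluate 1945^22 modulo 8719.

22 in binary is 10110, i.e. 22 = 16 + 4 + 2.
1945^1 ≡ 1945 (mod 8719)
1945^2 ≡ 1945^2 = 3783025 ≡ 7698 (mod 8719)
1945^4 ≡ 7698^2 = 59259204 ≡ 4880 (mod 8719)
1945^8 ≡ 4880^2 = 23814400 ≡ 2811 (mod 8719)
1945^16 ≡ 2811^2 = 7901721 ≡ 2307 (mod 8719)
1945^22 = 1945^16 × 1945^4 × 1945^2 ≡ 2307 × 4880 × 7698 (mod 8719).
Accumulate the product:
2307 × 4880 = 11258160 ≡ 1931
1931 × 7698 = 14864838 ≡ 7662

7662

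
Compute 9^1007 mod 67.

Compute successive squares:
1007 in binary is 1111101111, i.e. 1007 = 512 + 256 + 128 + 64 + 32 + 8 + 4 + 2 + 1.
9^1 ≡ 9 (mod 67)
9^2 ≡ 9^2 = 81 ≡ 14 (mod 67)
9^4 ≡ 14^2 = 196 ≡ 62 (mod 67)
9^8 ≡ 62^2 = 3844 ≡ 25 (mod 67)
9^16 ≡ 25^2 = 625 ≡ 22 (mod 67)
9^32 ≡ 22^2 = 484 ≡ 15 (mod 67)
9^64 ≡ 15^2 = 225 ≡ 24 (mod 67)
9^128 ≡ 24^2 = 576 ≡ 40 (mod 67)
9^256 ≡ 40^2 = 1600 ≡ 59 (mod 67)
9^512 ≡ 59^2 = 3481 ≡ 64 (mod 67)
9^1007 = 9^512 · 9^256 · 9^128 · 9^64 · 9^32 · 9^8 · 9^4 · 9^2 · 9^1 ≡ 64 · 59 · 40 · 24 · 15 · 25 · 62 · 14 · 9 (mod 67).
Accumulate the product:
64 · 59 = 3776 ≡ 24
24 · 40 = 960 ≡ 22
22 · 24 = 528 ≡ 59
59 · 15 = 885 ≡ 14
14 · 25 = 350 ≡ 15
15 · 62 = 930 ≡ 59
59 · 14 = 826 ≡ 22
22 · 9 = 198 ≡ 64

64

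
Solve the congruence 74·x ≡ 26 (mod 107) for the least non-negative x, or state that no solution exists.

gcd(74, 107) = 1, so a unique solution mod 107 exists.
74⁻¹ ≡ 94 (mod 107).
x ≡ 94·26 ≡ 90 (mod 107).

90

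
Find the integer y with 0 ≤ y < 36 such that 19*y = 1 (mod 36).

19

36 = 1*19 + 17
19 = 1*17 + 2
17 = 8*2 + 1
2 = 2*1 + 0
gcd(19, 36) = 1, so the inverse exists.
Back-substitute for 1:
1 = 1*17 − 8*2
  = −8*19 + 9*17
  = 9*36 − 17*19
So 19⁻¹ ≡ −17 ≡ 19 (mod 36).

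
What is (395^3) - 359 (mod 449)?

225

(395)^3 ≡ 135 (mod 449)
135 - 359 = -224 ≡ 225 (mod 449)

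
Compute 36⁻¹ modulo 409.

409 = 11·36 + 13
36 = 2·13 + 10
13 = 1·10 + 3
10 = 3·3 + 1
3 = 3·1 + 0
gcd(36, 409) = 1, so the inverse exists.
Back-substitute for 1:
1 = 1·10 − 3·3
  = −3·13 + 4·10
  = 4·36 − 11·13
  = −11·409 + 125·36
So 36⁻¹ ≡ 125 (mod 409).

125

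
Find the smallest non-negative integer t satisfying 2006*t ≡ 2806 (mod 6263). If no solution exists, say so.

1525

gcd(2006, 6263) = 1, so a unique solution mod 6263 exists.
2006⁻¹ ≡ 409 (mod 6263).
t ≡ 409*2806 ≡ 1525 (mod 6263).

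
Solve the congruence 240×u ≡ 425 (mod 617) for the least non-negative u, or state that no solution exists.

gcd(240, 617) = 1, so a unique solution mod 617 exists.
240⁻¹ ≡ 18 (mod 617).
u ≡ 18×425 ≡ 246 (mod 617).

246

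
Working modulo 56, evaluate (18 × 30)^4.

18 × 30 = 540 ≡ 36 (mod 56)
(36)^4 ≡ 8 (mod 56)

8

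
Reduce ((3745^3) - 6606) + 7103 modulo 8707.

(3745)^3 ≡ 3640 (mod 8707)
3640 - 6606 = -2966 ≡ 5741 (mod 8707)
5741 + 7103 = 12844 ≡ 4137 (mod 8707)

4137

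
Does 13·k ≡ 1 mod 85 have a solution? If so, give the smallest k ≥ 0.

72

gcd(13, 85) = 1, so a unique solution mod 85 exists.
13⁻¹ ≡ 72 (mod 85).
k ≡ 72·1 ≡ 72 (mod 85).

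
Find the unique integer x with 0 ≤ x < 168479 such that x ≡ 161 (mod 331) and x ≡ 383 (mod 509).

331⁻¹ mod 509: 331×346 ≡ 1 (mod 509), so 331⁻¹ ≡ 346.
x = 161 + 331×((383 − 161)×346 mod 509) = 161 + 331×462 = 153083.
Check: 153083 mod 331 = 161, 153083 mod 509 = 383. ✓

153083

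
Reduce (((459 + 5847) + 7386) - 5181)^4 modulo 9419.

8486

459 + 5847 = 6306
6306 + 7386 = 13692 ≡ 4273 (mod 9419)
4273 - 5181 = -908 ≡ 8511 (mod 9419)
(8511)^4 ≡ 8486 (mod 9419)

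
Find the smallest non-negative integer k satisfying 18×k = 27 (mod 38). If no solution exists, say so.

no solution

gcd(18, 38) = 2, and 2 does not divide 27.
So the congruence has no solution.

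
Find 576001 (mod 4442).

2983

576001 = 129·4442 + 2983, so 576001 ≡ 2983 (mod 4442).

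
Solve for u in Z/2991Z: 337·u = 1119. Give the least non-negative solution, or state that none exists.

1308

gcd(337, 2991) = 1, so a unique solution mod 2991 exists.
337⁻¹ ≡ 2920 (mod 2991).
u ≡ 2920·1119 ≡ 1308 (mod 2991).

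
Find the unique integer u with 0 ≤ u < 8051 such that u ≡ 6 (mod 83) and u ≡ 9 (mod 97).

83⁻¹ mod 97: 83*90 ≡ 1 (mod 97), so 83⁻¹ ≡ 90.
u = 6 + 83*((9 − 6)*90 mod 97) = 6 + 83*76 = 6314.

6314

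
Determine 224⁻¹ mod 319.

47

319 = 1·224 + 95
224 = 2·95 + 34
95 = 2·34 + 27
34 = 1·27 + 7
27 = 3·7 + 6
7 = 1·6 + 1
6 = 6·1 + 0
gcd(224, 319) = 1, so the inverse exists.
Back-substitute for 1:
1 = 1·7 − 1·6
  = −1·27 + 4·7
  = 4·34 − 5·27
  = −5·95 + 14·34
  = 14·224 − 33·95
  = −33·319 + 47·224
So 224⁻¹ ≡ 47 (mod 319).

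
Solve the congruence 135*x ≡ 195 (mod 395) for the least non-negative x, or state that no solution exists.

gcd(135, 395) = 5, and 5 | 195, so solutions exist.
Divide through by 5: 27*x ≡ 39 mod 79.
27⁻¹ ≡ 41 (mod 79).
x ≡ 41*39 ≡ 19 (mod 79).
The smallest non-negative solution is x = 19.

19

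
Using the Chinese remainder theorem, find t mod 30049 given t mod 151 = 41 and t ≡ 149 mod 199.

151⁻¹ mod 199: 151·29 ≡ 1 (mod 199), so 151⁻¹ ≡ 29.
t = 41 + 151·((149 − 41)·29 mod 199) = 41 + 151·147 = 22238.

22238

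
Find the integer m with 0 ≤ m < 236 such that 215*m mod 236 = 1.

191

By the extended Euclidean algorithm:
236 = 1*215 + 21
215 = 10*21 + 5
21 = 4*5 + 1
5 = 5*1 + 0
gcd(215, 236) = 1, so the inverse exists.
Back-substitute for 1:
1 = 1*21 − 4*5
  = −4*215 + 41*21
  = 41*236 − 45*215
So 215⁻¹ ≡ −45 ≡ 191 (mod 236).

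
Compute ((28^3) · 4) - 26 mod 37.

18

(28)^3 ≡ 11 (mod 37)
11 · 4 = 44 ≡ 7 (mod 37)
7 - 26 = -19 ≡ 18 (mod 37)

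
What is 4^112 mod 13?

Compute successive squares:
4^1 ≡ 4 (mod 13)
4^2 ≡ 4^2 = 16 ≡ 3 (mod 13)
4^4 ≡ 3^2 = 9 (mod 13)
4^8 ≡ 9^2 = 81 ≡ 3 (mod 13)
4^16 ≡ 3^2 = 9 (mod 13)
4^32 ≡ 9^2 = 81 ≡ 3 (mod 13)
4^64 ≡ 3^2 = 9 (mod 13)
4^112 = 4^64 · 4^32 · 4^16 ≡ 9 · 3 · 9 (mod 13).
Accumulate the product:
9 · 3 = 27 ≡ 1
1 · 9 = 9

9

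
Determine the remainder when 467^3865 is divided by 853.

295

By square-and-multiply:
467^1 ≡ 467 (mod 853)
467^2 ≡ 467^2 = 218089 ≡ 574 (mod 853)
467^4 ≡ 574^2 = 329476 ≡ 218 (mod 853)
467^8 ≡ 218^2 = 47524 ≡ 609 (mod 853)
467^16 ≡ 609^2 = 370881 ≡ 679 (mod 853)
467^32 ≡ 679^2 = 461041 ≡ 421 (mod 853)
467^64 ≡ 421^2 = 177241 ≡ 670 (mod 853)
467^128 ≡ 670^2 = 448900 ≡ 222 (mod 853)
467^256 ≡ 222^2 = 49284 ≡ 663 (mod 853)
467^512 ≡ 663^2 = 439569 ≡ 274 (mod 853)
467^1024 ≡ 274^2 = 75076 ≡ 12 (mod 853)
467^2048 ≡ 12^2 = 144 (mod 853)
467^3865 = 467^2048 * 467^1024 * 467^512 * 467^256 * 467^16 * 467^8 * 467^1 ≡ 144 * 12 * 274 * 663 * 679 * 609 * 467 (mod 853).
Accumulate the product:
144 * 12 = 1728 ≡ 22
22 * 274 = 6028 ≡ 57
57 * 663 = 37791 ≡ 259
259 * 679 = 175861 ≡ 143
143 * 609 = 87087 ≡ 81
81 * 467 = 37827 ≡ 295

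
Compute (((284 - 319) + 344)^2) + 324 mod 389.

111

284 - 319 = -35 ≡ 354 (mod 389)
354 + 344 = 698 ≡ 309 (mod 389)
(309)^2 ≡ 176 (mod 389)
176 + 324 = 500 ≡ 111 (mod 389)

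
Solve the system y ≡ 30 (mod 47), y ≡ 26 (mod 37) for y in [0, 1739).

47⁻¹ mod 37: 47×26 ≡ 1 (mod 37), so 47⁻¹ ≡ 26.
y = 30 + 47×((26 − 30)×26 mod 37) = 30 + 47×7 = 359.

359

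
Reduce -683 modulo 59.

-683 = -12·59 + 25, so -683 ≡ 25 (mod 59).

25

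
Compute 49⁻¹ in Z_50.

49

50 = 1×49 + 1
49 = 49×1 + 0
gcd(49, 50) = 1, so the inverse exists.
Back-substitute for 1:
1 = 1×50 − 1×49
So 49⁻¹ ≡ −1 ≡ 49 (mod 50).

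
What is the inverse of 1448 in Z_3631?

Run the extended Euclidean algorithm:
3631 = 2*1448 + 735
1448 = 1*735 + 713
735 = 1*713 + 22
713 = 32*22 + 9
22 = 2*9 + 4
9 = 2*4 + 1
4 = 4*1 + 0
gcd(1448, 3631) = 1, so the inverse exists.
Bézout: 1 = −329*3631 + 825*1448.
So 1448⁻¹ ≡ 825 (mod 3631).

825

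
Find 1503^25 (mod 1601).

443

25 in binary is 11001, i.e. 25 = 16 + 8 + 1.
1503^1 ≡ 1503 (mod 1601)
1503^2 ≡ 1503^2 = 2259009 ≡ 1599 (mod 1601)
1503^4 ≡ 1599^2 = 2556801 ≡ 4 (mod 1601)
1503^8 ≡ 4^2 = 16 (mod 1601)
1503^16 ≡ 16^2 = 256 (mod 1601)
1503^25 = 1503^16 · 1503^8 · 1503^1 ≡ 256 · 16 · 1503 (mod 1601).
Accumulate the product:
256 · 16 = 4096 ≡ 894
894 · 1503 = 1343682 ≡ 443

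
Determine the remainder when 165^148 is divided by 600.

225

148 in binary is 10010100, i.e. 148 = 128 + 16 + 4.
165^1 ≡ 165 (mod 600)
165^2 ≡ 165^2 = 27225 ≡ 225 (mod 600)
165^4 ≡ 225^2 = 50625 ≡ 225 (mod 600)
165^8 ≡ 225^2 = 50625 ≡ 225 (mod 600)
165^16 ≡ 225^2 = 50625 ≡ 225 (mod 600)
165^32 ≡ 225^2 = 50625 ≡ 225 (mod 600)
165^64 ≡ 225^2 = 50625 ≡ 225 (mod 600)
165^128 ≡ 225^2 = 50625 ≡ 225 (mod 600)
165^148 = 165^128 · 165^16 · 165^4 ≡ 225 · 225 · 225 (mod 600).
Accumulate the product:
225 · 225 = 50625 ≡ 225
225 · 225 = 50625 ≡ 225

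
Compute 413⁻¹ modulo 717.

125

717 = 1×413 + 304
413 = 1×304 + 109
304 = 2×109 + 86
109 = 1×86 + 23
86 = 3×23 + 17
23 = 1×17 + 6
17 = 2×6 + 5
6 = 1×5 + 1
5 = 5×1 + 0
gcd(413, 717) = 1, so the inverse exists.
Back-substitute for 1:
1 = 1×6 − 1×5
  = −1×17 + 3×6
  = 3×23 − 4×17
  = −4×86 + 15×23
  = 15×109 − 19×86
  = −19×304 + 53×109
  = 53×413 − 72×304
  = −72×717 + 125×413
So 413⁻¹ ≡ 125 (mod 717).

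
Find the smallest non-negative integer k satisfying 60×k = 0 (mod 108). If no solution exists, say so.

0

gcd(60, 108) = 12, and 12 | 0, so solutions exist.
Divide through by 12: 5×k ≡ 0 (mod 9).
5⁻¹ ≡ 2 (mod 9).
k ≡ 2×0 ≡ 0 (mod 9).
The smallest non-negative solution is k = 0.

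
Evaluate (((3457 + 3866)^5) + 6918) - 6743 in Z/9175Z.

3457 + 3866 = 7323
(7323)^5 ≡ 2268 (mod 9175)
2268 + 6918 = 9186 ≡ 11 (mod 9175)
11 - 6743 = -6732 ≡ 2443 (mod 9175)

2443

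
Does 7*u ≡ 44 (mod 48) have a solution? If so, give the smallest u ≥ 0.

20

gcd(7, 48) = 1, so a unique solution mod 48 exists.
7⁻¹ ≡ 7 (mod 48).
u ≡ 7*44 ≡ 20 (mod 48).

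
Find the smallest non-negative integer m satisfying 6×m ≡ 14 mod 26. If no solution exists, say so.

11

gcd(6, 26) = 2, and 2 | 14, so solutions exist.
Divide through by 2: 3×m ≡ 7 (mod 13).
3⁻¹ ≡ 9 (mod 13).
m ≡ 9×7 ≡ 11 (mod 13).
The smallest non-negative solution is m = 11.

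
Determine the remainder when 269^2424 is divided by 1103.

732

Compute successive squares:
2424 in binary is 100101111000, i.e. 2424 = 2048 + 256 + 64 + 32 + 16 + 8.
269^1 ≡ 269 (mod 1103)
269^2 ≡ 269^2 = 72361 ≡ 666 (mod 1103)
269^4 ≡ 666^2 = 443556 ≡ 150 (mod 1103)
269^8 ≡ 150^2 = 22500 ≡ 440 (mod 1103)
269^16 ≡ 440^2 = 193600 ≡ 575 (mod 1103)
269^32 ≡ 575^2 = 330625 ≡ 828 (mod 1103)
269^64 ≡ 828^2 = 685584 ≡ 621 (mod 1103)
269^128 ≡ 621^2 = 385641 ≡ 694 (mod 1103)
269^256 ≡ 694^2 = 481636 ≡ 728 (mod 1103)
269^512 ≡ 728^2 = 529984 ≡ 544 (mod 1103)
269^1024 ≡ 544^2 = 295936 ≡ 332 (mod 1103)
269^2048 ≡ 332^2 = 110224 ≡ 1027 (mod 1103)
269^2424 = 269^2048 × 269^256 × 269^64 × 269^32 × 269^16 × 269^8 ≡ 1027 × 728 × 621 × 828 × 575 × 440 (mod 1103).
Accumulate the product:
1027 × 728 = 747656 ≡ 925
925 × 621 = 574425 ≡ 865
865 × 828 = 716220 ≡ 373
373 × 575 = 214475 ≡ 493
493 × 440 = 216920 ≡ 732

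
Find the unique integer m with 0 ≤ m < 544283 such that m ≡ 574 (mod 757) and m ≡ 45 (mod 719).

757⁻¹ mod 719: 757·246 ≡ 1 (mod 719), so 757⁻¹ ≡ 246.
m = 574 + 757·((45 − 574)·246 mod 719) = 574 + 757·5 = 4359.
Check: 4359 mod 757 = 574, 4359 mod 719 = 45. ✓

4359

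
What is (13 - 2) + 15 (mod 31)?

26

13 - 2 = 11
11 + 15 = 26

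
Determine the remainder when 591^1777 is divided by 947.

24

1777 in binary is 11011110001, i.e. 1777 = 1024 + 512 + 128 + 64 + 32 + 16 + 1.
591^1 ≡ 591 (mod 947)
591^2 ≡ 591^2 = 349281 ≡ 785 (mod 947)
591^4 ≡ 785^2 = 616225 ≡ 675 (mod 947)
591^8 ≡ 675^2 = 455625 ≡ 118 (mod 947)
591^16 ≡ 118^2 = 13924 ≡ 666 (mod 947)
591^32 ≡ 666^2 = 443556 ≡ 360 (mod 947)
591^64 ≡ 360^2 = 129600 ≡ 808 (mod 947)
591^128 ≡ 808^2 = 652864 ≡ 381 (mod 947)
591^256 ≡ 381^2 = 145161 ≡ 270 (mod 947)
591^512 ≡ 270^2 = 72900 ≡ 928 (mod 947)
591^1024 ≡ 928^2 = 861184 ≡ 361 (mod 947)
591^1777 = 591^1024 * 591^512 * 591^128 * 591^64 * 591^32 * 591^16 * 591^1 ≡ 361 * 928 * 381 * 808 * 360 * 666 * 591 (mod 947).
Accumulate the product:
361 * 928 = 335008 ≡ 717
717 * 381 = 273177 ≡ 441
441 * 808 = 356328 ≡ 256
256 * 360 = 92160 ≡ 301
301 * 666 = 200466 ≡ 649
649 * 591 = 383559 ≡ 24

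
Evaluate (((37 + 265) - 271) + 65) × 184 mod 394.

328

37 + 265 = 302
302 - 271 = 31
31 + 65 = 96
96 × 184 = 17664 ≡ 328 (mod 394)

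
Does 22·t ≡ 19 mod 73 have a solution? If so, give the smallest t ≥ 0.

gcd(22, 73) = 1, so a unique solution mod 73 exists.
22⁻¹ ≡ 10 (mod 73).
t ≡ 10·19 ≡ 44 (mod 73).

44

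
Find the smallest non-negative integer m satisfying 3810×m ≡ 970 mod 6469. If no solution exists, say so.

gcd(3810, 6469) = 1, so a unique solution mod 6469 exists.
3810⁻¹ ≡ 5418 (mod 6469).
m ≡ 5418×970 ≡ 2632 (mod 6469).

2632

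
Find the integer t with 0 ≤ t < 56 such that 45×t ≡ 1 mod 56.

5

By the extended Euclidean algorithm:
56 = 1·45 + 11
45 = 4·11 + 1
11 = 11·1 + 0
gcd(45, 56) = 1, so the inverse exists.
Bézout: 1 = −4·56 + 5·45.
So 45⁻¹ ≡ 5 (mod 56).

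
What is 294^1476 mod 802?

By square-and-multiply:
1476 in binary is 10111000100, i.e. 1476 = 1024 + 256 + 128 + 64 + 4.
294^1 ≡ 294 (mod 802)
294^2 ≡ 294^2 = 86436 ≡ 622 (mod 802)
294^4 ≡ 622^2 = 386884 ≡ 320 (mod 802)
294^8 ≡ 320^2 = 102400 ≡ 546 (mod 802)
294^16 ≡ 546^2 = 298116 ≡ 574 (mod 802)
294^32 ≡ 574^2 = 329476 ≡ 656 (mod 802)
294^64 ≡ 656^2 = 430336 ≡ 464 (mod 802)
294^128 ≡ 464^2 = 215296 ≡ 360 (mod 802)
294^256 ≡ 360^2 = 129600 ≡ 478 (mod 802)
294^512 ≡ 478^2 = 228484 ≡ 716 (mod 802)
294^1024 ≡ 716^2 = 512656 ≡ 178 (mod 802)
294^1476 = 294^1024 × 294^256 × 294^128 × 294^64 × 294^4 ≡ 178 × 478 × 360 × 464 × 320 (mod 802).
Accumulate the product:
178 × 478 = 85084 ≡ 72
72 × 360 = 25920 ≡ 256
256 × 464 = 118784 ≡ 88
88 × 320 = 28160 ≡ 90

90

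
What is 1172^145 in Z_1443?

1172

Compute successive squares:
1172^1 ≡ 1172 (mod 1443)
1172^2 ≡ 1172^2 = 1373584 ≡ 1291 (mod 1443)
1172^4 ≡ 1291^2 = 1666681 ≡ 16 (mod 1443)
1172^8 ≡ 16^2 = 256 (mod 1443)
1172^16 ≡ 256^2 = 65536 ≡ 601 (mod 1443)
1172^32 ≡ 601^2 = 361201 ≡ 451 (mod 1443)
1172^64 ≡ 451^2 = 203401 ≡ 1381 (mod 1443)
1172^128 ≡ 1381^2 = 1907161 ≡ 958 (mod 1443)
1172^145 = 1172^128 × 1172^16 × 1172^1 ≡ 958 × 601 × 1172 (mod 1443).
Accumulate the product:
958 × 601 = 575758 ≡ 1
1 × 1172 = 1172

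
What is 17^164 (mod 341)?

20

164 in binary is 10100100, i.e. 164 = 128 + 32 + 4.
17^1 ≡ 17 (mod 341)
17^2 ≡ 17^2 = 289 (mod 341)
17^4 ≡ 289^2 = 83521 ≡ 317 (mod 341)
17^8 ≡ 317^2 = 100489 ≡ 235 (mod 341)
17^16 ≡ 235^2 = 55225 ≡ 324 (mod 341)
17^32 ≡ 324^2 = 104976 ≡ 289 (mod 341)
17^64 ≡ 289^2 = 83521 ≡ 317 (mod 341)
17^128 ≡ 317^2 = 100489 ≡ 235 (mod 341)
17^164 = 17^128 * 17^32 * 17^4 ≡ 235 * 289 * 317 (mod 341).
Accumulate the product:
235 * 289 = 67915 ≡ 56
56 * 317 = 17752 ≡ 20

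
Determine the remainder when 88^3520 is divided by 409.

Compute successive squares:
3520 in binary is 110111000000, i.e. 3520 = 2048 + 1024 + 256 + 128 + 64.
88^1 ≡ 88 (mod 409)
88^2 ≡ 88^2 = 7744 ≡ 382 (mod 409)
88^4 ≡ 382^2 = 145924 ≡ 320 (mod 409)
88^8 ≡ 320^2 = 102400 ≡ 150 (mod 409)
88^16 ≡ 150^2 = 22500 ≡ 5 (mod 409)
88^32 ≡ 5^2 = 25 (mod 409)
88^64 ≡ 25^2 = 625 ≡ 216 (mod 409)
88^128 ≡ 216^2 = 46656 ≡ 30 (mod 409)
88^256 ≡ 30^2 = 900 ≡ 82 (mod 409)
88^512 ≡ 82^2 = 6724 ≡ 180 (mod 409)
88^1024 ≡ 180^2 = 32400 ≡ 89 (mod 409)
88^2048 ≡ 89^2 = 7921 ≡ 150 (mod 409)
88^3520 = 88^2048 * 88^1024 * 88^256 * 88^128 * 88^64 ≡ 150 * 89 * 82 * 30 * 216 (mod 409).
Accumulate the product:
150 * 89 = 13350 ≡ 262
262 * 82 = 21484 ≡ 216
216 * 30 = 6480 ≡ 345
345 * 216 = 74520 ≡ 82

82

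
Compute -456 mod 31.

9

-456 = -15×31 + 9, so -456 ≡ 9 (mod 31).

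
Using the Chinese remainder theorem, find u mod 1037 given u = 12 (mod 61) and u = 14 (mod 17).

439

61⁻¹ mod 17: 61*12 ≡ 1 (mod 17), so 61⁻¹ ≡ 12.
u = 12 + 61*((14 − 12)*12 mod 17) = 12 + 61*7 = 439.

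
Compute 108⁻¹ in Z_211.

Run the extended Euclidean algorithm:
211 = 1×108 + 103
108 = 1×103 + 5
103 = 20×5 + 3
5 = 1×3 + 2
3 = 1×2 + 1
2 = 2×1 + 0
gcd(108, 211) = 1, so the inverse exists.
Bézout: 1 = 43×211 − 84×108.
So 108⁻¹ ≡ −84 ≡ 127 (mod 211).

127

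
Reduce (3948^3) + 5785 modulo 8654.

3833

(3948)^3 ≡ 6702 (mod 8654)
6702 + 5785 = 12487 ≡ 3833 (mod 8654)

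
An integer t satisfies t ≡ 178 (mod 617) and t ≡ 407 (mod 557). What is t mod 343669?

248829

617⁻¹ mod 557: 617*65 ≡ 1 (mod 557), so 617⁻¹ ≡ 65.
t = 178 + 617*((407 − 178)*65 mod 557) = 178 + 617*403 = 248829.
Check: 248829 mod 617 = 178, 248829 mod 557 = 407. ✓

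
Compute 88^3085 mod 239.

By square-and-multiply:
3085 in binary is 110000001101, i.e. 3085 = 2048 + 1024 + 8 + 4 + 1.
88^1 ≡ 88 (mod 239)
88^2 ≡ 88^2 = 7744 ≡ 96 (mod 239)
88^4 ≡ 96^2 = 9216 ≡ 134 (mod 239)
88^8 ≡ 134^2 = 17956 ≡ 31 (mod 239)
88^16 ≡ 31^2 = 961 ≡ 5 (mod 239)
88^32 ≡ 5^2 = 25 (mod 239)
88^64 ≡ 25^2 = 625 ≡ 147 (mod 239)
88^128 ≡ 147^2 = 21609 ≡ 99 (mod 239)
88^256 ≡ 99^2 = 9801 ≡ 2 (mod 239)
88^512 ≡ 2^2 = 4 (mod 239)
88^1024 ≡ 4^2 = 16 (mod 239)
88^2048 ≡ 16^2 = 256 ≡ 17 (mod 239)
88^3085 = 88^2048 * 88^1024 * 88^8 * 88^4 * 88^1 ≡ 17 * 16 * 31 * 134 * 88 (mod 239).
Accumulate the product:
17 * 16 = 272 ≡ 33
33 * 31 = 1023 ≡ 67
67 * 134 = 8978 ≡ 135
135 * 88 = 11880 ≡ 169

169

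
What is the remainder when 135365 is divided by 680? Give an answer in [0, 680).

135365 = 199*680 + 45, so 135365 ≡ 45 (mod 680).

45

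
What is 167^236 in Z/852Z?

25

236 in binary is 11101100, i.e. 236 = 128 + 64 + 32 + 8 + 4.
167^1 ≡ 167 (mod 852)
167^2 ≡ 167^2 = 27889 ≡ 625 (mod 852)
167^4 ≡ 625^2 = 390625 ≡ 409 (mod 852)
167^8 ≡ 409^2 = 167281 ≡ 289 (mod 852)
167^16 ≡ 289^2 = 83521 ≡ 25 (mod 852)
167^32 ≡ 25^2 = 625 (mod 852)
167^64 ≡ 625^2 = 390625 ≡ 409 (mod 852)
167^128 ≡ 409^2 = 167281 ≡ 289 (mod 852)
167^236 = 167^128 * 167^64 * 167^32 * 167^8 * 167^4 ≡ 289 * 409 * 625 * 289 * 409 (mod 852).
Accumulate the product:
289 * 409 = 118201 ≡ 625
625 * 625 = 390625 ≡ 409
409 * 289 = 118201 ≡ 625
625 * 409 = 255625 ≡ 25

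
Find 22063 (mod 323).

99

22063 = 68*323 + 99, so 22063 ≡ 99 (mod 323).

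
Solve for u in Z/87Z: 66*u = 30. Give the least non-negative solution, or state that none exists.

11

gcd(66, 87) = 3, and 3 | 30, so solutions exist.
Divide through by 3: 22*u ≡ 10 (mod 29).
22⁻¹ ≡ 4 (mod 29).
u ≡ 4*10 ≡ 11 (mod 29).
The smallest non-negative solution is u = 11.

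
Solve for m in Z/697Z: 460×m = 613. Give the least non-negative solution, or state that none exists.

18

gcd(460, 697) = 1, so a unique solution mod 697 exists.
460⁻¹ ≡ 647 (mod 697).
m ≡ 647×613 ≡ 18 (mod 697).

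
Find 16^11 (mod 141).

106

16^1 ≡ 16 (mod 141)
16^2 ≡ 16^2 = 256 ≡ 115 (mod 141)
16^4 ≡ 115^2 = 13225 ≡ 112 (mod 141)
16^8 ≡ 112^2 = 12544 ≡ 136 (mod 141)
16^11 = 16^8 × 16^2 × 16^1 ≡ 136 × 115 × 16 (mod 141).
Accumulate the product:
136 × 115 = 15640 ≡ 130
130 × 16 = 2080 ≡ 106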